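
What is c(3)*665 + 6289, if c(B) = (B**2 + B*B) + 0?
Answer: 18259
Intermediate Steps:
c(B) = 2*B**2 (c(B) = (B**2 + B**2) + 0 = 2*B**2 + 0 = 2*B**2)
c(3)*665 + 6289 = (2*3**2)*665 + 6289 = (2*9)*665 + 6289 = 18*665 + 6289 = 11970 + 6289 = 18259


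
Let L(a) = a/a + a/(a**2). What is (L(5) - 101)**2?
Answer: 249001/25 ≈ 9960.0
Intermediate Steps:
L(a) = 1 + 1/a (L(a) = 1 + a/a**2 = 1 + 1/a)
(L(5) - 101)**2 = ((1 + 5)/5 - 101)**2 = ((1/5)*6 - 101)**2 = (6/5 - 101)**2 = (-499/5)**2 = 249001/25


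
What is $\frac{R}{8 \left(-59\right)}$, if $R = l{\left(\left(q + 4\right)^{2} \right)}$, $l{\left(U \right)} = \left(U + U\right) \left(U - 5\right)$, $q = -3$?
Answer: $\frac{1}{59} \approx 0.016949$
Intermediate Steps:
$l{\left(U \right)} = 2 U \left(-5 + U\right)$
$R = -8$ ($R = 2 \left(-3 + 4\right)^{2} \left(-5 + \left(-3 + 4\right)^{2}\right) = 2 \cdot 1^{2} \left(-5 + 1^{2}\right) = 2 \cdot 1 \left(-5 + 1\right) = 2 \cdot 1 \left(-4\right) = -8$)
$\frac{R}{8 \left(-59\right)} = - \frac{8}{8 \left(-59\right)} = - \frac{8}{-472} = \left(-8\right) \left(- \frac{1}{472}\right) = \frac{1}{59}$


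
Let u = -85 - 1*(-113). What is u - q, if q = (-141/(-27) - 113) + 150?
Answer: -128/9 ≈ -14.222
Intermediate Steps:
u = 28 (u = -85 + 113 = 28)
q = 380/9 (q = (-141*(-1/27) - 113) + 150 = (47/9 - 113) + 150 = -970/9 + 150 = 380/9 ≈ 42.222)
u - q = 28 - 1*380/9 = 28 - 380/9 = -128/9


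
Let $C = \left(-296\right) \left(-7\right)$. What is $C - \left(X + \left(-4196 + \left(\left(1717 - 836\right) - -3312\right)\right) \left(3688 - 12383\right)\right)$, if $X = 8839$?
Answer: $-32852$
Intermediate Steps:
$C = 2072$
$C - \left(X + \left(-4196 + \left(\left(1717 - 836\right) - -3312\right)\right) \left(3688 - 12383\right)\right) = 2072 - \left(8839 + \left(-4196 + \left(\left(1717 - 836\right) - -3312\right)\right) \left(3688 - 12383\right)\right) = 2072 - \left(8839 + \left(-4196 + \left(\left(1717 - 836\right) + 3312\right)\right) \left(-8695\right)\right) = 2072 - \left(8839 + \left(-4196 + \left(881 + 3312\right)\right) \left(-8695\right)\right) = 2072 - \left(8839 + \left(-4196 + 4193\right) \left(-8695\right)\right) = 2072 - \left(8839 - -26085\right) = 2072 - \left(8839 + 26085\right) = 2072 - 34924 = -32852$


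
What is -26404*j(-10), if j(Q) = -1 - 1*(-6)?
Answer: -132020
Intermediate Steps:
j(Q) = 5 (j(Q) = -1 + 6 = 5)
-26404*j(-10) = -26404*5 = -132020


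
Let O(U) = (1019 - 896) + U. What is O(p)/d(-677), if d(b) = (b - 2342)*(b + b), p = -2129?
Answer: -1003/2043863 ≈ -0.00049074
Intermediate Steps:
d(b) = 2*b*(-2342 + b) (d(b) = (-2342 + b)*(2*b) = 2*b*(-2342 + b))
O(U) = 123 + U
O(p)/d(-677) = (123 - 2129)/((2*(-677)*(-2342 - 677))) = -2006/(2*(-677)*(-3019)) = -2006/4087726 = -2006*1/4087726 = -1003/2043863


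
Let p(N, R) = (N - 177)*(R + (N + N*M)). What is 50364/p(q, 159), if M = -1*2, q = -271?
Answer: -12591/48160 ≈ -0.26144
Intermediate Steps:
M = -2
p(N, R) = (-177 + N)*(R - N) (p(N, R) = (N - 177)*(R + (N + N*(-2))) = (-177 + N)*(R + (N - 2*N)) = (-177 + N)*(R - N))
50364/p(q, 159) = 50364/(-1*(-271)**2 - 177*159 + 177*(-271) - 271*159) = 50364/(-1*73441 - 28143 - 47967 - 43089) = 50364/(-73441 - 28143 - 47967 - 43089) = 50364/(-192640) = 50364*(-1/192640) = -12591/48160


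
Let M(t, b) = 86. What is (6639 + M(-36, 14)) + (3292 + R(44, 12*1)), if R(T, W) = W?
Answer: 10029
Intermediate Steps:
(6639 + M(-36, 14)) + (3292 + R(44, 12*1)) = (6639 + 86) + (3292 + 12*1) = 6725 + (3292 + 12) = 6725 + 3304 = 10029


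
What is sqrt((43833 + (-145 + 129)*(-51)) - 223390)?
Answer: I*sqrt(178741) ≈ 422.78*I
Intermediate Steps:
sqrt((43833 + (-145 + 129)*(-51)) - 223390) = sqrt((43833 - 16*(-51)) - 223390) = sqrt((43833 + 816) - 223390) = sqrt(44649 - 223390) = sqrt(-178741) = I*sqrt(178741)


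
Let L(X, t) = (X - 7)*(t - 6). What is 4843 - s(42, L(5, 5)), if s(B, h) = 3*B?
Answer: 4717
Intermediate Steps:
L(X, t) = (-7 + X)*(-6 + t)
4843 - s(42, L(5, 5)) = 4843 - 3*42 = 4843 - 1*126 = 4843 - 126 = 4717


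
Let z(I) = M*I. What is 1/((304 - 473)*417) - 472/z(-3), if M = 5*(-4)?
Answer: -923981/117455 ≈ -7.8667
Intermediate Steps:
M = -20
z(I) = -20*I
1/((304 - 473)*417) - 472/z(-3) = 1/((304 - 473)*417) - 472/((-20*(-3))) = (1/417)/(-169) - 472/60 = -1/169*1/417 - 472*1/60 = -1/70473 - 118/15 = -923981/117455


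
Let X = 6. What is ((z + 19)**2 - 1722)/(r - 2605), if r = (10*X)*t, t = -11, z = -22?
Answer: 1713/3265 ≈ 0.52466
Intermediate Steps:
r = -660 (r = (10*6)*(-11) = 60*(-11) = -660)
((z + 19)**2 - 1722)/(r - 2605) = ((-22 + 19)**2 - 1722)/(-660 - 2605) = ((-3)**2 - 1722)/(-3265) = (9 - 1722)*(-1/3265) = -1713*(-1/3265) = 1713/3265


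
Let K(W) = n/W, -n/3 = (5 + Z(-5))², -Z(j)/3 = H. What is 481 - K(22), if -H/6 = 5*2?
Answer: 113257/22 ≈ 5148.0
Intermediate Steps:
H = -60 (H = -30*2 = -6*10 = -60)
Z(j) = 180 (Z(j) = -3*(-60) = 180)
n = -102675 (n = -3*(5 + 180)² = -3*185² = -3*34225 = -102675)
K(W) = -102675/W
481 - K(22) = 481 - (-102675)/22 = 481 - 1*(-102675/22) = 481 + 102675/22 = 113257/22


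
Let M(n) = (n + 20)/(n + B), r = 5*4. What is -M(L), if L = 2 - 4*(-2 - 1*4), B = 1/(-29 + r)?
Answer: -414/233 ≈ -1.7768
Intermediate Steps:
r = 20
B = -⅑ (B = 1/(-29 + 20) = 1/(-9) = -⅑ ≈ -0.11111)
L = 26 (L = 2 - 4*(-2 - 4) = 2 - 4*(-6) = 2 + 24 = 26)
M(n) = (20 + n)/(-⅑ + n) (M(n) = (n + 20)/(n - ⅑) = (20 + n)/(-⅑ + n))
-M(L) = -9*(20 + 26)/(-1 + 9*26) = -9*46/(-1 + 234) = -9*46/233 = -1*414/233 = -414/233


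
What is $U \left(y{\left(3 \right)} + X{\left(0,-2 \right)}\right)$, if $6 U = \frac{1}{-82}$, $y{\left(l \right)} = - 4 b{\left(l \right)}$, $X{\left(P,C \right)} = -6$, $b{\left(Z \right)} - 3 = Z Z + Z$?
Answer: $\frac{11}{82} \approx 0.13415$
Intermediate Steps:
$b{\left(Z \right)} = 3 + Z + Z^{2}$ ($b{\left(Z \right)} = 3 + \left(Z Z + Z\right) = 3 + \left(Z^{2} + Z\right) = 3 + \left(Z + Z^{2}\right) = 3 + Z + Z^{2}$)
$y{\left(l \right)} = -12 - 4 l - 4 l^{2}$ ($y{\left(l \right)} = - 4 \left(3 + l + l^{2}\right) = -12 - 4 l - 4 l^{2}$)
$U = - \frac{1}{492}$ ($U = \frac{1}{6 \left(-82\right)} = \frac{1}{6} \left(- \frac{1}{82}\right) = - \frac{1}{492} \approx -0.0020325$)
$U \left(y{\left(3 \right)} + X{\left(0,-2 \right)}\right) = - \frac{\left(-12 - 12 - 4 \cdot 3^{2}\right) - 6}{492} = - \frac{\left(-12 - 12 - 36\right) - 6}{492} = - \frac{-60 - 6}{492} = \left(- \frac{1}{492}\right) \left(-66\right) = \frac{11}{82}$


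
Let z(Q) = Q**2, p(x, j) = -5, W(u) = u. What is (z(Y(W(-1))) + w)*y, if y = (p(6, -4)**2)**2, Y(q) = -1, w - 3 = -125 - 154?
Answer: -171875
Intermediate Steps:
w = -276 (w = 3 + (-125 - 154) = 3 - 279 = -276)
y = 625 (y = ((-5)**2)**2 = 25**2 = 625)
(z(Y(W(-1))) + w)*y = ((-1)**2 - 276)*625 = (1 - 276)*625 = -275*625 = -171875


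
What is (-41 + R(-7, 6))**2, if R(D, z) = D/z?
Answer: 64009/36 ≈ 1778.0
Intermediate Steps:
(-41 + R(-7, 6))**2 = (-41 - 7/6)**2 = (-253/6)**2 = 64009/36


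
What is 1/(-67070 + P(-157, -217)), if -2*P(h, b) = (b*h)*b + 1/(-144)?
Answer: 288/1045271953 ≈ 2.7553e-7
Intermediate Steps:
P(h, b) = 1/288 - h*b²/2 (P(h, b) = -((b*h)*b + 1/(-144))/2 = -(h*b² - 1/144)/2 = -(-1/144 + h*b²)/2 = 1/288 - h*b²/2)
1/(-67070 + P(-157, -217)) = 1/(-67070 + (1/288 - ½*(-157)*(-217)²)) = 1/(-67070 + (1/288 - ½*(-157)*47089)) = 1/(-67070 + (1/288 + 7392973/2)) = 1/(-67070 + 1064588113/288) = 1/(1045271953/288) = 288/1045271953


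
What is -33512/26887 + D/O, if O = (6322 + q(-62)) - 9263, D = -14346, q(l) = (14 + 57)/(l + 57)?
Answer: 716715599/198641156 ≈ 3.6081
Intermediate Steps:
q(l) = 71/(57 + l)
O = -14776/5 (O = (6322 + 71/(57 - 62)) - 9263 = (6322 + 71/(-5)) - 9263 = (6322 + 71*(-⅕)) - 9263 = (6322 - 71/5) - 9263 = 31539/5 - 9263 = -14776/5 ≈ -2955.2)
-33512/26887 + D/O = -33512/26887 - 14346/(-14776/5) = -33512*1/26887 - 14346*(-5/14776) = -33512/26887 + 35865/7388 = 716715599/198641156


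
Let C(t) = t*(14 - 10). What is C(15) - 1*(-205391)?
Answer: 205451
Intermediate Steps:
C(t) = 4*t (C(t) = t*4 = 4*t)
C(15) - 1*(-205391) = 4*15 - 1*(-205391) = 60 + 205391 = 205451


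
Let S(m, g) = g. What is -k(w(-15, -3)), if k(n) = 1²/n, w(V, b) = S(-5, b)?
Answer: ⅓ ≈ 0.33333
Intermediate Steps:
w(V, b) = b
k(n) = 1/n
-k(w(-15, -3)) = -1/(-3) = -1*(-⅓) = ⅓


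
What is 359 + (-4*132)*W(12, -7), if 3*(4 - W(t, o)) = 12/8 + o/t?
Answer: -4775/3 ≈ -1591.7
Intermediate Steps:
W(t, o) = 7/2 - o/(3*t) (W(t, o) = 4 - (12/8 + o/t)/3 = 4 - (12*(⅛) + o/t)/3 = 4 - (3/2 + o/t)/3 = 4 + (-½ - o/(3*t)) = 7/2 - o/(3*t))
359 + (-4*132)*W(12, -7) = 359 + (-4*132)*(7/2 - ⅓*(-7)/12) = 359 - 528*(7/2 - ⅓*(-7)*1/12) = 359 - 528*(7/2 + 7/36) = 359 - 528*133/36 = 359 - 5852/3 = -4775/3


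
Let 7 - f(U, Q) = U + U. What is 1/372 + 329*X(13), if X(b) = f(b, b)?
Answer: -2325371/372 ≈ -6251.0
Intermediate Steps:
f(U, Q) = 7 - 2*U (f(U, Q) = 7 - (U + U) = 7 - 2*U)
X(b) = 7 - 2*b
1/372 + 329*X(13) = 1/372 + 329*(7 - 2*13) = 1/372 + 329*(7 - 26) = 1/372 + 329*(-19) = 1/372 - 6251 = -2325371/372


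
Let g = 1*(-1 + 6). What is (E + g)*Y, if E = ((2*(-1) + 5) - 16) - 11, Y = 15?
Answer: -285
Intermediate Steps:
E = -24 (E = ((-2 + 5) - 16) - 11 = (3 - 16) - 11 = -13 - 11 = -24)
g = 5 (g = 1*5 = 5)
(E + g)*Y = (-24 + 5)*15 = -19*15 = -285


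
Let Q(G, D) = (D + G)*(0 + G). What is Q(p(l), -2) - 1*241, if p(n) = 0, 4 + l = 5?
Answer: -241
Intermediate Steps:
l = 1 (l = -4 + 5 = 1)
Q(G, D) = G*(D + G) (Q(G, D) = (D + G)*G = G*(D + G))
Q(p(l), -2) - 1*241 = 0*(-2 + 0) - 1*241 = 0*(-2) - 241 = 0 - 241 = -241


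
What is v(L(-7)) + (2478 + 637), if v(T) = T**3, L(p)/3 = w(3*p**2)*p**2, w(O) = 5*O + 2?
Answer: 1271611561365334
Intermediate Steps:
w(O) = 2 + 5*O
L(p) = 3*p**2*(2 + 15*p**2) (L(p) = 3*((2 + 5*(3*p**2))*p**2) = 3*((2 + 15*p**2)*p**2) = 3*(p**2*(2 + 15*p**2)) = 3*p**2*(2 + 15*p**2))
v(L(-7)) + (2478 + 637) = ((-7)**2*(6 + 45*(-7)**2))**3 + (2478 + 637) = (49*(6 + 45*49))**3 + 3115 = (49*(6 + 2205))**3 + 3115 = (49*2211)**3 + 3115 = 108339**3 + 3115 = 1271611561362219 + 3115 = 1271611561365334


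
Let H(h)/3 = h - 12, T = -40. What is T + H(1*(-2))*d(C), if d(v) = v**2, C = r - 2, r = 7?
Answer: -1090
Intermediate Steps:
H(h) = -36 + 3*h (H(h) = 3*(h - 12) = 3*(-12 + h) = -36 + 3*h)
C = 5 (C = 7 - 2 = 5)
T + H(1*(-2))*d(C) = -40 + (-36 + 3*(1*(-2)))*5**2 = -40 + (-36 + 3*(-2))*25 = -40 + (-36 - 6)*25 = -40 - 42*25 = -40 - 1050 = -1090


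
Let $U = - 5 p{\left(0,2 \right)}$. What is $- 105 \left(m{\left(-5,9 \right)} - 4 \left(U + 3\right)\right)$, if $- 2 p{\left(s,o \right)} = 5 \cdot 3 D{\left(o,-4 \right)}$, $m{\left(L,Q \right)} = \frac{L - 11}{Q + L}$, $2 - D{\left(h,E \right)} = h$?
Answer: $1680$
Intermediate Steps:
$D{\left(h,E \right)} = 2 - h$
$m{\left(L,Q \right)} = \frac{-11 + L}{L + Q}$
$p{\left(s,o \right)} = -15 + \frac{15 o}{2}$ ($p{\left(s,o \right)} = - \frac{5 \cdot 3 \left(2 - o\right)}{2} = - \frac{15 \left(2 - o\right)}{2} = - \frac{30 - 15 o}{2} = -15 + \frac{15 o}{2}$)
$U = 0$ ($U = - 5 \left(-15 + \frac{15}{2} \cdot 2\right) = - 5 \left(-15 + 15\right) = \left(-5\right) 0 = 0$)
$- 105 \left(m{\left(-5,9 \right)} - 4 \left(U + 3\right)\right) = - 105 \left(\frac{-11 - 5}{-5 + 9} - 4 \left(0 + 3\right)\right) = - 105 \left(\frac{1}{4} \left(-16\right) - 12\right) = - 105 \left(-4 - 12\right) = \left(-105\right) \left(-16\right) = 1680$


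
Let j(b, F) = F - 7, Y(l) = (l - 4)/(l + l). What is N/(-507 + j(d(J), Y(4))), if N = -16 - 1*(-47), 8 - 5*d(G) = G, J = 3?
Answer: -31/514 ≈ -0.060311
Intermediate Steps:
d(G) = 8/5 - G/5
Y(l) = (-4 + l)/(2*l) (Y(l) = (-4 + l)/((2*l)) = (-4 + l)*(1/(2*l)) = (-4 + l)/(2*l))
j(b, F) = -7 + F
N = 31 (N = -16 + 47 = 31)
N/(-507 + j(d(J), Y(4))) = 31/(-507 + (-7 + (½)*(-4 + 4)/4)) = 31/(-507 + (-7 + (½)*(¼)*0)) = 31/(-507 + (-7 + 0)) = 31/(-507 - 7) = 31/(-514) = -1/514*31 = -31/514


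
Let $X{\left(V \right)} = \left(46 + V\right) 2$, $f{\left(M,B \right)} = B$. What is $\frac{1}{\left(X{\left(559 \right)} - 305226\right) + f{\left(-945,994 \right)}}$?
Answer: $- \frac{1}{303022} \approx -3.3001 \cdot 10^{-6}$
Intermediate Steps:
$X{\left(V \right)} = 92 + 2 V$
$\frac{1}{\left(X{\left(559 \right)} - 305226\right) + f{\left(-945,994 \right)}} = \frac{1}{\left(\left(92 + 2 \cdot 559\right) - 305226\right) + 994} = \frac{1}{\left(\left(92 + 1118\right) - 305226\right) + 994} = \frac{1}{\left(1210 - 305226\right) + 994} = \frac{1}{-304016 + 994} = \frac{1}{-303022} = - \frac{1}{303022}$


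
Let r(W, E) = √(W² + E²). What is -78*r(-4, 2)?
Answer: -156*√5 ≈ -348.83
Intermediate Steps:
r(W, E) = √(E² + W²)
-78*r(-4, 2) = -78*√(2² + (-4)²) = -78*√(4 + 16) = -156*√5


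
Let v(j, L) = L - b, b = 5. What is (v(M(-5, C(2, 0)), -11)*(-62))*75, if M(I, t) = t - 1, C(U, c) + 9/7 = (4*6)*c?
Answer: 74400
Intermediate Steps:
C(U, c) = -9/7 + 24*c (C(U, c) = -9/7 + (4*6)*c = -9/7 + 24*c)
M(I, t) = -1 + t
v(j, L) = -5 + L (v(j, L) = L - 1*5 = L - 5 = -5 + L)
(v(M(-5, C(2, 0)), -11)*(-62))*75 = ((-5 - 11)*(-62))*75 = -16*(-62)*75 = 992*75 = 74400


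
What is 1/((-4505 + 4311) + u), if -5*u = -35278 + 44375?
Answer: -5/10067 ≈ -0.00049667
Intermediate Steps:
u = -9097/5 (u = -(-35278 + 44375)/5 = -1/5*9097 = -9097/5 ≈ -1819.4)
1/((-4505 + 4311) + u) = 1/((-4505 + 4311) - 9097/5) = 1/(-194 - 9097/5) = 1/(-10067/5) = -5/10067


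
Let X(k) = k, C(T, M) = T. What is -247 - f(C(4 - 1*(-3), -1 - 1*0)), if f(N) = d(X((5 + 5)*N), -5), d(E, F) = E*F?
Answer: 103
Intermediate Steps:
f(N) = -50*N (f(N) = ((5 + 5)*N)*(-5) = (10*N)*(-5) = -50*N)
-247 - f(C(4 - 1*(-3), -1 - 1*0)) = -247 - (-50)*(4 - 1*(-3)) = -247 - (-50)*(4 + 3) = -247 - (-50)*7 = -247 - 1*(-350) = -247 + 350 = 103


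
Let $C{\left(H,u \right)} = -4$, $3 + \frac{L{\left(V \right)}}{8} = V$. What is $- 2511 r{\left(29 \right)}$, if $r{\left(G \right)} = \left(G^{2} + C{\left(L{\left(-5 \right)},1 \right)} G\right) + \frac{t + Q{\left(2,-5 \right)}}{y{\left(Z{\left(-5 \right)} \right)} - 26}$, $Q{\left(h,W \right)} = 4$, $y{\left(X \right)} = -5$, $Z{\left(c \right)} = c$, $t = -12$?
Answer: $-1821123$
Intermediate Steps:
$L{\left(V \right)} = -24 + 8 V$
$r{\left(G \right)} = \frac{8}{31} + G^{2} - 4 G$ ($r{\left(G \right)} = \left(G^{2} - 4 G\right) + \frac{-12 + 4}{-5 - 26} = \left(G^{2} - 4 G\right) - \frac{8}{-31} = \left(G^{2} - 4 G\right) - - \frac{8}{31} = \left(G^{2} - 4 G\right) + \frac{8}{31} = \frac{8}{31} + G^{2} - 4 G$)
$- 2511 r{\left(29 \right)} = - 2511 \left(\frac{8}{31} + 29^{2} - 116\right) = - 2511 \left(\frac{8}{31} + 841 - 116\right) = \left(-2511\right) \frac{22483}{31} = -1821123$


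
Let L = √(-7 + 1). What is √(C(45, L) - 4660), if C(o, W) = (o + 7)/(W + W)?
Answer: √(-41940 - 39*I*√6)/3 ≈ 0.077745 - 68.264*I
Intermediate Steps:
L = I*√6 (L = √(-6) = I*√6 ≈ 2.4495*I)
C(o, W) = (7 + o)/(2*W) (C(o, W) = (7 + o)/((2*W)) = (7 + o)*(1/(2*W)) = (7 + o)/(2*W))
√(C(45, L) - 4660) = √((7 + 45)/(2*((I*√6))) - 4660) = √((½)*(-I*√6/6)*52 - 4660) = √(-13*I*√6/3 - 4660) = √(-4660 - 13*I*√6/3)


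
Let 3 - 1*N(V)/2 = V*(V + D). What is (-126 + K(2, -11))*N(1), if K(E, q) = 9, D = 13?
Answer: 2574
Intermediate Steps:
N(V) = 6 - 2*V*(13 + V) (N(V) = 6 - 2*V*(V + 13) = 6 - 2*V*(13 + V))
(-126 + K(2, -11))*N(1) = (-126 + 9)*(6 - 26*1 - 2*1²) = -117*(6 - 26 - 2*1) = -117*(6 - 26 - 2) = -117*(-22) = 2574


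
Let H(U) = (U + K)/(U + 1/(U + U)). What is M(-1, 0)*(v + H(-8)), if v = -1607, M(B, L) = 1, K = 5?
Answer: -69085/43 ≈ -1606.6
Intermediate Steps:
H(U) = (5 + U)/(U + 1/(2*U)) (H(U) = (U + 5)/(U + 1/(U + U)) = (5 + U)/(U + 1/(2*U)))
M(-1, 0)*(v + H(-8)) = 1*(-1607 + 2*(-8)*(5 - 8)/(1 + 2*(-8)**2)) = 1*(-1607 + 2*(-8)*(-3)/(1 + 2*64)) = 1*(-1607 + 2*(-8)*(-3)/(1 + 128)) = 1*(-1607 + 2*(-8)*(-3)/129) = 1*(-1607 + 2*(-8)*(1/129)*(-3)) = 1*(-1607 + 16/43) = 1*(-69085/43) = -69085/43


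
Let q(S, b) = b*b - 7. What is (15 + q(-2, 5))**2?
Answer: 1089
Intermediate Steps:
q(S, b) = -7 + b**2 (q(S, b) = b**2 - 7 = -7 + b**2)
(15 + q(-2, 5))**2 = (15 + (-7 + 5**2))**2 = (15 + (-7 + 25))**2 = (15 + 18)**2 = 33**2 = 1089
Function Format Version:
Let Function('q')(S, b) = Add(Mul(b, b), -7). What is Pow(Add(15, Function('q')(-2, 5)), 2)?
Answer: 1089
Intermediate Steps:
Function('q')(S, b) = Add(-7, Pow(b, 2)) (Function('q')(S, b) = Add(Pow(b, 2), -7) = Add(-7, Pow(b, 2)))
Pow(Add(15, Function('q')(-2, 5)), 2) = Pow(Add(15, Add(-7, Pow(5, 2))), 2) = Pow(Add(15, Add(-7, 25)), 2) = Pow(Add(15, 18), 2) = Pow(33, 2) = 1089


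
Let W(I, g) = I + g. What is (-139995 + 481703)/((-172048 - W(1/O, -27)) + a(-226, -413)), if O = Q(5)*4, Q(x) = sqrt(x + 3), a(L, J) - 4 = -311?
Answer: -7537389596672/3801208266751 + 2733664*sqrt(2)/3801208266751 ≈ -1.9829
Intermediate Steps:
a(L, J) = -307 (a(L, J) = 4 - 311 = -307)
Q(x) = sqrt(3 + x)
O = 8*sqrt(2) (O = sqrt(3 + 5)*4 = sqrt(8)*4 = (2*sqrt(2))*4 = 8*sqrt(2) ≈ 11.314)
(-139995 + 481703)/((-172048 - W(1/O, -27)) + a(-226, -413)) = (-139995 + 481703)/((-172048 - (1/(8*sqrt(2)) - 27)) - 307) = 341708/((-172048 - (sqrt(2)/16 - 27)) - 307) = 341708/((-172048 - (-27 + sqrt(2)/16)) - 307) = 341708/((-172048 + (27 - sqrt(2)/16)) - 307) = 341708/((-172021 - sqrt(2)/16) - 307) = 341708/(-172328 - sqrt(2)/16)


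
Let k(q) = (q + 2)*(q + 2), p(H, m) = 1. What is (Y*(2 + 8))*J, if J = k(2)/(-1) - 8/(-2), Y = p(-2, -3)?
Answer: -120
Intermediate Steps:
Y = 1
k(q) = (2 + q)² (k(q) = (2 + q)*(2 + q) = (2 + q)²)
J = -12 (J = (2 + 2)²/(-1) - 8/(-2) = 4²*(-1) - 8*(-½) = 16*(-1) + 4 = -16 + 4 = -12)
(Y*(2 + 8))*J = (1*(2 + 8))*(-12) = (1*10)*(-12) = 10*(-12) = -120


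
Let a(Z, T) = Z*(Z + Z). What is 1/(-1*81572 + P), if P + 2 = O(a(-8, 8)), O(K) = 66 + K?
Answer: -1/81380 ≈ -1.2288e-5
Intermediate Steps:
a(Z, T) = 2*Z² (a(Z, T) = Z*(2*Z) = 2*Z²)
P = 192 (P = -2 + (66 + 2*(-8)²) = -2 + (66 + 2*64) = -2 + (66 + 128) = -2 + 194 = 192)
1/(-1*81572 + P) = 1/(-1*81572 + 192) = 1/(-81572 + 192) = 1/(-81380) = -1/81380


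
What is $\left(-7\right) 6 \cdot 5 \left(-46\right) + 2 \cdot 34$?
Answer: $9728$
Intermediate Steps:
$\left(-7\right) 6 \cdot 5 \left(-46\right) + 2 \cdot 34 = \left(-42\right) 5 \left(-46\right) + 68 = \left(-210\right) \left(-46\right) + 68 = 9660 + 68 = 9728$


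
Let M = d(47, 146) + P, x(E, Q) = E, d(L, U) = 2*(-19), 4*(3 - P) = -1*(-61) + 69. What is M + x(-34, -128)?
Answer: -203/2 ≈ -101.50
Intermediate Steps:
P = -59/2 (P = 3 - (-1*(-61) + 69)/4 = 3 - (61 + 69)/4 = 3 - ¼*130 = 3 - 65/2 = -59/2 ≈ -29.500)
d(L, U) = -38
M = -135/2 (M = -38 - 59/2 = -135/2 ≈ -67.500)
M + x(-34, -128) = -135/2 - 34 = -203/2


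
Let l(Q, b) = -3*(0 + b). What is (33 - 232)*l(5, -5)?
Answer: -2985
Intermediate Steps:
l(Q, b) = -3*b
(33 - 232)*l(5, -5) = (33 - 232)*(-3*(-5)) = -199*15 = -2985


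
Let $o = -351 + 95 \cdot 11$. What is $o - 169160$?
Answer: $-168466$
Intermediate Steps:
$o = 694$ ($o = -351 + 1045 = 694$)
$o - 169160 = 694 - 169160 = -168466$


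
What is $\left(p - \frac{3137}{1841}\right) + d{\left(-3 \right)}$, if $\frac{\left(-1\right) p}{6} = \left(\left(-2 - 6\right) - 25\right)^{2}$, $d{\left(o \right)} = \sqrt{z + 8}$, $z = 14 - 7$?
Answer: $- \frac{12032231}{1841} + \sqrt{15} \approx -6531.8$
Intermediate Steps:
$z = 7$ ($z = 14 - 7 = 7$)
$d{\left(o \right)} = \sqrt{15}$ ($d{\left(o \right)} = \sqrt{7 + 8} = \sqrt{15}$)
$p = -6534$ ($p = - 6 \left(\left(-2 - 6\right) - 25\right)^{2} = - 6 \left(-8 - 25\right)^{2} = - 6 \left(-33\right)^{2} = \left(-6\right) 1089 = -6534$)
$\left(p - \frac{3137}{1841}\right) + d{\left(-3 \right)} = \left(-6534 - \frac{3137}{1841}\right) + \sqrt{15} = - \frac{12032231}{1841} + \sqrt{15}$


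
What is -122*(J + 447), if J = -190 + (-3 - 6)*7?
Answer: -23668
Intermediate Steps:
J = -253 (J = -190 - 9*7 = -190 - 63 = -253)
-122*(J + 447) = -122*(-253 + 447) = -122*194 = -23668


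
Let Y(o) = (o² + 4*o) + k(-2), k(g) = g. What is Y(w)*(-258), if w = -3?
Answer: 1290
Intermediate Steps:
Y(o) = -2 + o² + 4*o (Y(o) = (o² + 4*o) - 2 = -2 + o² + 4*o)
Y(w)*(-258) = (-2 + (-3)² + 4*(-3))*(-258) = (-2 + 9 - 12)*(-258) = -5*(-258) = 1290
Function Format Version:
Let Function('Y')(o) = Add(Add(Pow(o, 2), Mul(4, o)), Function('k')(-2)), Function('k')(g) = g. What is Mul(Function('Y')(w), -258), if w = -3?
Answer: 1290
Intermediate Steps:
Function('Y')(o) = Add(-2, Pow(o, 2), Mul(4, o)) (Function('Y')(o) = Add(Add(Pow(o, 2), Mul(4, o)), -2) = Add(-2, Pow(o, 2), Mul(4, o)))
Mul(Function('Y')(w), -258) = Mul(Add(-2, Pow(-3, 2), Mul(4, -3)), -258) = Mul(Add(-2, 9, -12), -258) = Mul(-5, -258) = 1290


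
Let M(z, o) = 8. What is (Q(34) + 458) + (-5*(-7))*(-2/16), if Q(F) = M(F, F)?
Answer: 3693/8 ≈ 461.63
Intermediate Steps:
Q(F) = 8
(Q(34) + 458) + (-5*(-7))*(-2/16) = (8 + 458) + (-5*(-7))*(-2/16) = 466 + 35*(-2*1/16) = 466 + 35*(-⅛) = 466 - 35/8 = 3693/8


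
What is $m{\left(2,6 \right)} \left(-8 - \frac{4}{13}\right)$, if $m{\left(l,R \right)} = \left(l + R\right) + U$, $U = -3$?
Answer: $- \frac{540}{13} \approx -41.538$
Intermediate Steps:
$m{\left(l,R \right)} = -3 + R + l$ ($m{\left(l,R \right)} = \left(l + R\right) - 3 = \left(R + l\right) - 3 = -3 + R + l$)
$m{\left(2,6 \right)} \left(-8 - \frac{4}{13}\right) = \left(-3 + 6 + 2\right) \left(-8 - \frac{4}{13}\right) = 5 \left(-8 - \frac{4}{13}\right) = 5 \left(- \frac{108}{13}\right) = - \frac{540}{13}$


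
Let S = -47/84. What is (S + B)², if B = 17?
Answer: 1907161/7056 ≈ 270.29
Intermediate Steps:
S = -47/84 (S = -47*1/84 = -47/84 ≈ -0.55952)
(S + B)² = (-47/84 + 17)² = (1381/84)² = 1907161/7056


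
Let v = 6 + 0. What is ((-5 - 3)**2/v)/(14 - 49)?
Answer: -32/105 ≈ -0.30476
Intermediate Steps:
v = 6
((-5 - 3)**2/v)/(14 - 49) = ((-5 - 3)**2/6)/(14 - 49) = ((-8)**2*(1/6))/(-35) = (64*(1/6))*(-1/35) = (32/3)*(-1/35) = -32/105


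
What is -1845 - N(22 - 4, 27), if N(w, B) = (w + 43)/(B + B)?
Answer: -99691/54 ≈ -1846.1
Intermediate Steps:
N(w, B) = (43 + w)/(2*B) (N(w, B) = (43 + w)/((2*B)) = (43 + w)*(1/(2*B)) = (43 + w)/(2*B))
-1845 - N(22 - 4, 27) = -1845 - (43 + (22 - 4))/(2*27) = -1845 - (43 + 18)/(2*27) = -1845 - 61/(2*27) = -1845 - 1*61/54 = -1845 - 61/54 = -99691/54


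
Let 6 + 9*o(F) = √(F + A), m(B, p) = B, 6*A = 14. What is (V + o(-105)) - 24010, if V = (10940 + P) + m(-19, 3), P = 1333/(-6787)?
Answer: -266522702/20361 + 2*I*√231/27 ≈ -13090.0 + 1.1258*I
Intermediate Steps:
A = 7/3 (A = (⅙)*14 = 7/3 ≈ 2.3333)
o(F) = -⅔ + √(7/3 + F)/9 (o(F) = -⅔ + √(F + 7/3)/9 = -⅔ + √(7/3 + F)/9)
P = -1333/6787 (P = 1333*(-1/6787) = -1333/6787 ≈ -0.19640)
V = 74119494/6787 (V = (10940 - 1333/6787) - 19 = 74248447/6787 - 19 = 74119494/6787 ≈ 10921.)
(V + o(-105)) - 24010 = (74119494/6787 + (-⅔ + √(21 + 9*(-105))/27)) - 24010 = (74119494/6787 + (-⅔ + √(21 - 945)/27)) - 24010 = (74119494/6787 + (-⅔ + √(-924)/27)) - 24010 = (74119494/6787 + (-⅔ + (2*I*√231)/27)) - 24010 = (74119494/6787 + (-⅔ + 2*I*√231/27)) - 24010 = (222344908/20361 + 2*I*√231/27) - 24010 = -266522702/20361 + 2*I*√231/27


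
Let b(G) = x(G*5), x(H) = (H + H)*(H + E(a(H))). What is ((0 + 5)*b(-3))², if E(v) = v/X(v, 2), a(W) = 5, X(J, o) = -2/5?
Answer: 17015625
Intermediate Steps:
X(J, o) = -⅖ (X(J, o) = -2*⅕ = -⅖)
E(v) = -5*v/2 (E(v) = v/(-⅖) = v*(-5/2) = -5*v/2)
x(H) = 2*H*(-25/2 + H) (x(H) = (H + H)*(H - 5/2*5) = (2*H)*(H - 25/2) = (2*H)*(-25/2 + H) = 2*H*(-25/2 + H))
b(G) = 5*G*(-25 + 10*G) (b(G) = (G*5)*(-25 + 2*(G*5)) = (5*G)*(-25 + 2*(5*G)) = (5*G)*(-25 + 10*G) = 5*G*(-25 + 10*G))
((0 + 5)*b(-3))² = ((0 + 5)*(25*(-3)*(-5 + 2*(-3))))² = (5*(25*(-3)*(-5 - 6)))² = (5*(25*(-3)*(-11)))² = (5*825)² = 4125² = 17015625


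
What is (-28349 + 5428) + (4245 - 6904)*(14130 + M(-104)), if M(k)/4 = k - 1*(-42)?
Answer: -36935159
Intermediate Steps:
M(k) = 168 + 4*k (M(k) = 4*(k - 1*(-42)) = 4*(k + 42) = 4*(42 + k) = 168 + 4*k)
(-28349 + 5428) + (4245 - 6904)*(14130 + M(-104)) = (-28349 + 5428) + (4245 - 6904)*(14130 + (168 + 4*(-104))) = -22921 - 2659*(14130 + (168 - 416)) = -22921 - 2659*(14130 - 248) = -22921 - 2659*13882 = -22921 - 36912238 = -36935159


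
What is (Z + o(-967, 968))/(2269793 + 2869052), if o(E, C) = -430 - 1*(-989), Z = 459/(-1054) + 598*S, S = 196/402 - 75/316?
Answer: 348608933/2529591312405 ≈ 0.00013781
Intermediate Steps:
S = 15893/63516 (S = 196*(1/402) - 75*1/316 = 98/201 - 75/316 = 15893/63516 ≈ 0.25022)
Z = 73441742/492249 (Z = 459/(-1054) + 598*(15893/63516) = 459*(-1/1054) + 4752007/31758 = -27/62 + 4752007/31758 = 73441742/492249 ≈ 149.20)
o(E, C) = 559 (o(E, C) = -430 + 989 = 559)
(Z + o(-967, 968))/(2269793 + 2869052) = (73441742/492249 + 559)/(2269793 + 2869052) = (348608933/492249)/5138845 = (348608933/492249)*(1/5138845) = 348608933/2529591312405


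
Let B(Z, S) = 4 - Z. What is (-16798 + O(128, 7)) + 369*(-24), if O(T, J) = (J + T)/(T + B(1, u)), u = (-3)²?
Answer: -3360539/131 ≈ -25653.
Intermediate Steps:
u = 9
O(T, J) = (J + T)/(3 + T) (O(T, J) = (J + T)/(T + (4 - 1*1)) = (J + T)/(T + (4 - 1)) = (J + T)/(T + 3) = (J + T)/(3 + T))
(-16798 + O(128, 7)) + 369*(-24) = (-16798 + (7 + 128)/(3 + 128)) + 369*(-24) = (-16798 + 135/131) - 8856 = -2200403/131 - 8856 = -3360539/131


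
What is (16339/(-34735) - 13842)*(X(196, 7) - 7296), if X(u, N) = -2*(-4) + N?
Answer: 3500837379729/34735 ≈ 1.0079e+8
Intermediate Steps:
X(u, N) = 8 + N
(16339/(-34735) - 13842)*(X(196, 7) - 7296) = (16339/(-34735) - 13842)*((8 + 7) - 7296) = (16339*(-1/34735) - 13842)*(15 - 7296) = (-16339/34735 - 13842)*(-7281) = -480818209/34735*(-7281) = 3500837379729/34735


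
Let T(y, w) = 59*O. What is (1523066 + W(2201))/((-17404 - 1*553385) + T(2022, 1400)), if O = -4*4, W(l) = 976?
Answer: -1524042/571733 ≈ -2.6657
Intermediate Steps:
O = -16
T(y, w) = -944 (T(y, w) = 59*(-16) = -944)
(1523066 + W(2201))/((-17404 - 1*553385) + T(2022, 1400)) = (1523066 + 976)/((-17404 - 1*553385) - 944) = 1524042/((-17404 - 553385) - 944) = 1524042/(-570789 - 944) = 1524042/(-571733) = 1524042*(-1/571733) = -1524042/571733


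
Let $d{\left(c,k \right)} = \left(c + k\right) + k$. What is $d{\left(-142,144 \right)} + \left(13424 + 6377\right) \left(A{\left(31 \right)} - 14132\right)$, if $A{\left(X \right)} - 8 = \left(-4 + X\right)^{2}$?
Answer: $-265234249$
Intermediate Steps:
$d{\left(c,k \right)} = c + 2 k$
$A{\left(X \right)} = 8 + \left(-4 + X\right)^{2}$
$d{\left(-142,144 \right)} + \left(13424 + 6377\right) \left(A{\left(31 \right)} - 14132\right) = \left(-142 + 2 \cdot 144\right) + \left(13424 + 6377\right) \left(\left(8 + \left(-4 + 31\right)^{2}\right) - 14132\right) = \left(-142 + 288\right) + 19801 \left(\left(8 + 27^{2}\right) - 14132\right) = 146 + 19801 \left(\left(8 + 729\right) - 14132\right) = 146 + 19801 \left(737 - 14132\right) = 146 + 19801 \left(-13395\right) = 146 - 265234395 = -265234249$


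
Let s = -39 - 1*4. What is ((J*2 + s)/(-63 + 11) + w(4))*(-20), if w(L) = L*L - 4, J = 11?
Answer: -3225/13 ≈ -248.08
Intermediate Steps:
s = -43 (s = -39 - 4 = -43)
w(L) = -4 + L² (w(L) = L² - 4 = -4 + L²)
((J*2 + s)/(-63 + 11) + w(4))*(-20) = ((11*2 - 43)/(-63 + 11) + (-4 + 4²))*(-20) = ((22 - 43)/(-52) + (-4 + 16))*(-20) = (-21*(-1/52) + 12)*(-20) = (21/52 + 12)*(-20) = (645/52)*(-20) = -3225/13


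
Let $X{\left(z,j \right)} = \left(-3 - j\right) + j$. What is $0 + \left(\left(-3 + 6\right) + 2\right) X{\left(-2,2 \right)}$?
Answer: $-15$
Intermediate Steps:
$X{\left(z,j \right)} = -3$
$0 + \left(\left(-3 + 6\right) + 2\right) X{\left(-2,2 \right)} = 0 + \left(\left(-3 + 6\right) + 2\right) \left(-3\right) = 0 + \left(3 + 2\right) \left(-3\right) = 0 + 5 \left(-3\right) = 0 - 15 = -15$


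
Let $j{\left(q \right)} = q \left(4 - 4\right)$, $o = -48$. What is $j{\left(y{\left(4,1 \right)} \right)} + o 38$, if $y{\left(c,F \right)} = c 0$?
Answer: $-1824$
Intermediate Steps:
$y{\left(c,F \right)} = 0$
$j{\left(q \right)} = 0$ ($j{\left(q \right)} = q 0 = 0$)
$j{\left(y{\left(4,1 \right)} \right)} + o 38 = 0 - 1824 = -1824$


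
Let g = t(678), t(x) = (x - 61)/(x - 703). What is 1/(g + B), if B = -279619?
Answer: -25/6991092 ≈ -3.5760e-6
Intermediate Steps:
t(x) = (-61 + x)/(-703 + x)
g = -617/25 (g = (-61 + 678)/(-703 + 678) = 617/(-25) = -1/25*617 = -617/25 ≈ -24.680)
1/(g + B) = 1/(-617/25 - 279619) = 1/(-6991092/25) = -25/6991092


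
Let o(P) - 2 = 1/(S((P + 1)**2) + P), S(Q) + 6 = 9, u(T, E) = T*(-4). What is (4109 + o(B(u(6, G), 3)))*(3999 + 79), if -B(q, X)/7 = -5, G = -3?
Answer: 318530541/19 ≈ 1.6765e+7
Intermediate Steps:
u(T, E) = -4*T
B(q, X) = 35 (B(q, X) = -7*(-5) = 35)
S(Q) = 3 (S(Q) = -6 + 9 = 3)
o(P) = 2 + 1/(3 + P)
(4109 + o(B(u(6, G), 3)))*(3999 + 79) = (4109 + (7 + 2*35)/(3 + 35))*(3999 + 79) = (4109 + (7 + 70)/38)*4078 = (4109 + (1/38)*77)*4078 = (4109 + 77/38)*4078 = (156219/38)*4078 = 318530541/19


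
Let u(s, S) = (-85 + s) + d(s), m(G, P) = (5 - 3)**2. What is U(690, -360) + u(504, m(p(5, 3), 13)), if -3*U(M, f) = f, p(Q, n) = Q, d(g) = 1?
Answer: 540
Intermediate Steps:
m(G, P) = 4 (m(G, P) = 2**2 = 4)
U(M, f) = -f/3
u(s, S) = -84 + s (u(s, S) = (-85 + s) + 1 = -84 + s)
U(690, -360) + u(504, m(p(5, 3), 13)) = -1/3*(-360) + (-84 + 504) = 120 + 420 = 540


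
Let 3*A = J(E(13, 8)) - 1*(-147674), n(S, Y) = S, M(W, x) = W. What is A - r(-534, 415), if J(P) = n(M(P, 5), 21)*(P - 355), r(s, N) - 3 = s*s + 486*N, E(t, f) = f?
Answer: -1315649/3 ≈ -4.3855e+5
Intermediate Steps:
r(s, N) = 3 + s² + 486*N (r(s, N) = 3 + (s*s + 486*N) = 3 + (s² + 486*N) = 3 + s² + 486*N)
J(P) = P*(-355 + P) (J(P) = P*(P - 355) = P*(-355 + P))
A = 144898/3 (A = (8*(-355 + 8) - 1*(-147674))/3 = (8*(-347) + 147674)/3 = (-2776 + 147674)/3 = (⅓)*144898 = 144898/3 ≈ 48299.)
A - r(-534, 415) = 144898/3 - (3 + (-534)² + 486*415) = 144898/3 - (3 + 285156 + 201690) = 144898/3 - 1*486849 = 144898/3 - 486849 = -1315649/3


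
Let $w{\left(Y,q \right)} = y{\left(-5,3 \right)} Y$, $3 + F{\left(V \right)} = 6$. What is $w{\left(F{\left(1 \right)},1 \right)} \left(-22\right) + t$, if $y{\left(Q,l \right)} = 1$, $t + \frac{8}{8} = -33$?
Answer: $-100$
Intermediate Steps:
$t = -34$ ($t = -1 - 33 = -34$)
$F{\left(V \right)} = 3$ ($F{\left(V \right)} = -3 + 6 = 3$)
$w{\left(Y,q \right)} = Y$ ($w{\left(Y,q \right)} = 1 Y = Y$)
$w{\left(F{\left(1 \right)},1 \right)} \left(-22\right) + t = 3 \left(-22\right) - 34 = -66 - 34 = -100$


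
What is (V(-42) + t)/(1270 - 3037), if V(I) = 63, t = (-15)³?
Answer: 1104/589 ≈ 1.8744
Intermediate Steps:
t = -3375
(V(-42) + t)/(1270 - 3037) = (63 - 3375)/(1270 - 3037) = -3312/(-1767) = -3312*(-1/1767) = 1104/589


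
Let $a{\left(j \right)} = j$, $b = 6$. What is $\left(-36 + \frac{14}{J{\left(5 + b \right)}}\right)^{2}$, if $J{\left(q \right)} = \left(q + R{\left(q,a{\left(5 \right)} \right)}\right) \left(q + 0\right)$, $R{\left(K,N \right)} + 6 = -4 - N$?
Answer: $\frac{638401}{484} \approx 1319.0$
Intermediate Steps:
$R{\left(K,N \right)} = -10 - N$ ($R{\left(K,N \right)} = -6 - \left(4 + N\right) = -10 - N$)
$J{\left(q \right)} = q \left(-15 + q\right)$ ($J{\left(q \right)} = \left(q - 15\right) \left(q + 0\right) = \left(q - 15\right) q = \left(-15 + q\right) q = q \left(-15 + q\right)$)
$\left(-36 + \frac{14}{J{\left(5 + b \right)}}\right)^{2} = \left(-36 + \frac{14}{\left(5 + 6\right) \left(-15 + \left(5 + 6\right)\right)}\right)^{2} = \left(-36 + \frac{14}{11 \left(-15 + 11\right)}\right)^{2} = \left(-36 + \frac{14}{11 \left(-4\right)}\right)^{2} = \left(-36 + \frac{14}{-44}\right)^{2} = \left(-36 + 14 \left(- \frac{1}{44}\right)\right)^{2} = \left(-36 - \frac{7}{22}\right)^{2} = \left(- \frac{799}{22}\right)^{2} = \frac{638401}{484}$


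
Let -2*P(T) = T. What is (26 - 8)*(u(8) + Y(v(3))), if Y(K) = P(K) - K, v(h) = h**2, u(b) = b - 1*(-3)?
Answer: -45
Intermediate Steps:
u(b) = 3 + b (u(b) = b + 3 = 3 + b)
P(T) = -T/2
Y(K) = -3*K/2 (Y(K) = -K/2 - K = -3*K/2)
(26 - 8)*(u(8) + Y(v(3))) = (26 - 8)*((3 + 8) - 3/2*3**2) = 18*(11 - 3/2*9) = 18*(11 - 27/2) = 18*(-5/2) = -45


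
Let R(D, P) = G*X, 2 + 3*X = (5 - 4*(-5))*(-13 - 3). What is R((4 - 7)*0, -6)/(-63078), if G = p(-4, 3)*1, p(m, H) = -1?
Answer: -67/31539 ≈ -0.0021244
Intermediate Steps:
X = -134 (X = -2/3 + ((5 - 4*(-5))*(-13 - 3))/3 = -2/3 + ((5 + 20)*(-16))/3 = -2/3 + (25*(-16))/3 = -2/3 + (1/3)*(-400) = -2/3 - 400/3 = -134)
G = -1 (G = -1*1 = -1)
R(D, P) = 134 (R(D, P) = -1*(-134) = 134)
R((4 - 7)*0, -6)/(-63078) = 134/(-63078) = 134*(-1/63078) = -67/31539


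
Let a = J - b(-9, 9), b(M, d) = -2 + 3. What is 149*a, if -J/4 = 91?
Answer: -54385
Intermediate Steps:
J = -364 (J = -4*91 = -364)
b(M, d) = 1
a = -365 (a = -364 - 1*1 = -364 - 1 = -365)
149*a = 149*(-365) = -54385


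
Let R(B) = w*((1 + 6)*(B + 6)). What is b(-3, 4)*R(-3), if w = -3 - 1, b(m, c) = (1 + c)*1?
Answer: -420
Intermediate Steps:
b(m, c) = 1 + c
w = -4
R(B) = -168 - 28*B (R(B) = -4*(1 + 6)*(B + 6) = -28*(6 + B) = -4*(42 + 7*B) = -168 - 28*B)
b(-3, 4)*R(-3) = (1 + 4)*(-168 - 28*(-3)) = 5*(-168 + 84) = 5*(-84) = -420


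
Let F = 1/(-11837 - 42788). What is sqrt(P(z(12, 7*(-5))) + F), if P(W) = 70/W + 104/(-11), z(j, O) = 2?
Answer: sqrt(368927972490)/120175 ≈ 5.0543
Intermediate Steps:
P(W) = -104/11 + 70/W (P(W) = 70/W + 104*(-1/11) = 70/W - 104/11 = -104/11 + 70/W)
F = -1/54625 (F = 1/(-54625) = -1/54625 ≈ -1.8307e-5)
sqrt(P(z(12, 7*(-5))) + F) = sqrt((-104/11 + 70/2) - 1/54625) = sqrt((-104/11 + 70*(1/2)) - 1/54625) = sqrt((-104/11 + 35) - 1/54625) = sqrt(281/11 - 1/54625) = sqrt(15349614/600875) = sqrt(368927972490)/120175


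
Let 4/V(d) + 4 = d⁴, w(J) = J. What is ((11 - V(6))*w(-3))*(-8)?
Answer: 85248/323 ≈ 263.93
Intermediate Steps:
V(d) = 4/(-4 + d⁴)
((11 - V(6))*w(-3))*(-8) = ((11 - 4/(-4 + 6⁴))*(-3))*(-8) = ((11 - 4/(-4 + 1296))*(-3))*(-8) = ((11 - 4/1292)*(-3))*(-8) = ((11 - 1*1/323)*(-3))*(-8) = ((11 - 1/323)*(-3))*(-8) = ((3552/323)*(-3))*(-8) = -10656/323*(-8) = 85248/323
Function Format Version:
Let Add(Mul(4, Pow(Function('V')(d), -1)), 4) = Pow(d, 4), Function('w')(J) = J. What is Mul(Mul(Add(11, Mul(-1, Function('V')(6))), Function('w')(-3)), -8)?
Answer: Rational(85248, 323) ≈ 263.93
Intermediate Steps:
Function('V')(d) = Mul(4, Pow(Add(-4, Pow(d, 4)), -1))
Mul(Mul(Add(11, Mul(-1, Function('V')(6))), Function('w')(-3)), -8) = Mul(Mul(Add(11, Mul(-1, Mul(4, Pow(Add(-4, Pow(6, 4)), -1)))), -3), -8) = Mul(Mul(Add(11, Mul(-1, Mul(4, Pow(Add(-4, 1296), -1)))), -3), -8) = Mul(Mul(Add(11, Mul(-1, Mul(4, Pow(1292, -1)))), -3), -8) = Mul(Mul(Add(11, Mul(-1, Mul(4, Rational(1, 1292)))), -3), -8) = Mul(Mul(Add(11, Mul(-1, Rational(1, 323))), -3), -8) = Mul(Mul(Add(11, Rational(-1, 323)), -3), -8) = Mul(Mul(Rational(3552, 323), -3), -8) = Mul(Rational(-10656, 323), -8) = Rational(85248, 323)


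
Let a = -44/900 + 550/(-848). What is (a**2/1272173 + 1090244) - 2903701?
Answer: -20996658547747863321479/11578250020680000 ≈ -1.8135e+6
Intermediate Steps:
a = -66539/95400 (a = -44*1/900 + 550*(-1/848) = -11/225 - 275/424 = -66539/95400 ≈ -0.69747)
(a**2/1272173 + 1090244) - 2903701 = ((-66539/95400)**2/1272173 + 1090244) - 2903701 = ((4427438521/9101160000)*(1/1272173) + 1090244) - 2903701 = (4427438521/11578250020680000 + 1090244) - 2903701 = 12623117615550673358521/11578250020680000 - 2903701 = -20996658547747863321479/11578250020680000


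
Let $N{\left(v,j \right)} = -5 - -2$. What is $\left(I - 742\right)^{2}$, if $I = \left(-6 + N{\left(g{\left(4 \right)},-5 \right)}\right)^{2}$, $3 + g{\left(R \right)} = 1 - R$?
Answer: $436921$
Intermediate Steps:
$g{\left(R \right)} = -2 - R$ ($g{\left(R \right)} = -3 - \left(-1 + R\right) = -2 - R$)
$N{\left(v,j \right)} = -3$ ($N{\left(v,j \right)} = -5 + 2 = -3$)
$I = 81$ ($I = \left(-6 - 3\right)^{2} = \left(-9\right)^{2} = 81$)
$\left(I - 742\right)^{2} = \left(81 - 742\right)^{2} = \left(-661\right)^{2} = 436921$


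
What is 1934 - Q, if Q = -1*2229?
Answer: 4163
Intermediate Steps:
Q = -2229
1934 - Q = 1934 - 1*(-2229) = 1934 + 2229 = 4163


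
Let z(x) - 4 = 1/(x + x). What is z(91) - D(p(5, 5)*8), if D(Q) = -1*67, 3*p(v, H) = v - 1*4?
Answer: 12923/182 ≈ 71.005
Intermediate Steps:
p(v, H) = -4/3 + v/3 (p(v, H) = (v - 1*4)/3 = (v - 4)/3 = (-4 + v)/3 = -4/3 + v/3)
D(Q) = -67
z(x) = 4 + 1/(2*x) (z(x) = 4 + 1/(x + x) = 4 + 1/(2*x))
z(91) - D(p(5, 5)*8) = (4 + (1/2)/91) - 1*(-67) = (4 + (1/2)*(1/91)) + 67 = (4 + 1/182) + 67 = 729/182 + 67 = 12923/182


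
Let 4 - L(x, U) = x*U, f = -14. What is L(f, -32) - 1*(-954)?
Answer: 510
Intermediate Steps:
L(x, U) = 4 - U*x (L(x, U) = 4 - x*U = 4 - U*x)
L(f, -32) - 1*(-954) = (4 - 1*(-32)*(-14)) - 1*(-954) = (4 - 448) + 954 = -444 + 954 = 510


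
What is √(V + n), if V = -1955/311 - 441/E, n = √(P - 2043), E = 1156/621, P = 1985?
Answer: √(-27190963561 + 111809476*I*√58)/10574 ≈ 0.24415 + 15.596*I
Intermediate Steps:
E = 1156/621 (E = 1156*(1/621) = 1156/621 ≈ 1.8615)
n = I*√58 (n = √(1985 - 2043) = √(-58) = I*√58 ≈ 7.6158*I)
V = -87430751/359516 (V = -1955/311 - 441/1156/621 = -1955*1/311 - 441*621/1156 = -1955/311 - 273861/1156 = -87430751/359516 ≈ -243.19)
√(V + n) = √(-87430751/359516 + I*√58)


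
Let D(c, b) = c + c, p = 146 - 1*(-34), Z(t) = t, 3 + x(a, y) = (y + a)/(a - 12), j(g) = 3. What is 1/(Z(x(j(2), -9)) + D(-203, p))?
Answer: -3/1225 ≈ -0.0024490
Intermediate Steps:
x(a, y) = -3 + (a + y)/(-12 + a) (x(a, y) = -3 + (y + a)/(a - 12) = -3 + (a + y)/(-12 + a))
p = 180 (p = 146 + 34 = 180)
D(c, b) = 2*c
1/(Z(x(j(2), -9)) + D(-203, p)) = 1/((36 - 9 - 2*3)/(-12 + 3) + 2*(-203)) = 1/((36 - 9 - 6)/(-9) - 406) = 1/(-⅑*21 - 406) = 1/(-7/3 - 406) = 1/(-1225/3) = -3/1225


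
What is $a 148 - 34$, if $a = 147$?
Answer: $21722$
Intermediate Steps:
$a 148 - 34 = 147 \cdot 148 - 34 = 21756 - 34 = 21722$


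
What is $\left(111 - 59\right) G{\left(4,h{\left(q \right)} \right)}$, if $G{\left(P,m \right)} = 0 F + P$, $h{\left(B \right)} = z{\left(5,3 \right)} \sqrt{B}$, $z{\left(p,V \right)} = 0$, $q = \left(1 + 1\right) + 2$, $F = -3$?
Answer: $208$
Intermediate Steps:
$q = 4$ ($q = 2 + 2 = 4$)
$h{\left(B \right)} = 0$ ($h{\left(B \right)} = 0 \sqrt{B} = 0$)
$G{\left(P,m \right)} = P$ ($G{\left(P,m \right)} = 0 \left(-3\right) + P = 0 + P = P$)
$\left(111 - 59\right) G{\left(4,h{\left(q \right)} \right)} = \left(111 - 59\right) 4 = 52 \cdot 4 = 208$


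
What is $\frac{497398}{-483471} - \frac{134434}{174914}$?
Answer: $- \frac{75998407093}{42282923247} \approx -1.7974$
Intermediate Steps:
$\frac{497398}{-483471} - \frac{134434}{174914} = 497398 \left(- \frac{1}{483471}\right) - \frac{67217}{87457} = - \frac{497398}{483471} - \frac{67217}{87457} = - \frac{75998407093}{42282923247}$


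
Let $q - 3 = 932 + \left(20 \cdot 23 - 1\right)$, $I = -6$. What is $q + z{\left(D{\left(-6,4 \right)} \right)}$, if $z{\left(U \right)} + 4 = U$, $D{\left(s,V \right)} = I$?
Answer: $1384$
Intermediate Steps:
$D{\left(s,V \right)} = -6$
$z{\left(U \right)} = -4 + U$
$q = 1394$ ($q = 3 + \left(932 + \left(20 \cdot 23 - 1\right)\right) = 3 + \left(932 + \left(460 - 1\right)\right) = 3 + \left(932 + 459\right) = 3 + 1391 = 1394$)
$q + z{\left(D{\left(-6,4 \right)} \right)} = 1394 - 10 = 1384$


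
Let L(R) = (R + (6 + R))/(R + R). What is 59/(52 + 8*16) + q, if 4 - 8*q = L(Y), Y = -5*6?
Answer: 103/144 ≈ 0.71528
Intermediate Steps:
Y = -30
L(R) = (6 + 2*R)/(2*R) (L(R) = (6 + 2*R)/((2*R)) = (6 + 2*R)*(1/(2*R)) = (6 + 2*R)/(2*R))
q = 31/80 (q = ½ - (3 - 30)/(8*(-30)) = ½ - (-1)*(-27)/240 = ½ - ⅛*9/10 = ½ - 9/80 = 31/80 ≈ 0.38750)
59/(52 + 8*16) + q = 59/(52 + 8*16) + 31/80 = 59/(52 + 128) + 31/80 = 59/180 + 31/80 = 103/144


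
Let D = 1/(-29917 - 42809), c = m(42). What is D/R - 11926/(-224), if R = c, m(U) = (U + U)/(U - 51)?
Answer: 72277525/1357552 ≈ 53.241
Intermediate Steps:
m(U) = 2*U/(-51 + U) (m(U) = (2*U)/(-51 + U) = 2*U/(-51 + U))
c = -28/3 (c = 2*42/(-51 + 42) = 2*42/(-9) = 2*42*(-1/9) = -28/3 ≈ -9.3333)
R = -28/3 ≈ -9.3333
D = -1/72726 (D = 1/(-72726) = -1/72726 ≈ -1.3750e-5)
D/R - 11926/(-224) = -1/(72726*(-28/3)) - 11926/(-224) = -1/72726*(-3/28) - 11926*(-1/224) = 1/678776 + 5963/112 = 72277525/1357552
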